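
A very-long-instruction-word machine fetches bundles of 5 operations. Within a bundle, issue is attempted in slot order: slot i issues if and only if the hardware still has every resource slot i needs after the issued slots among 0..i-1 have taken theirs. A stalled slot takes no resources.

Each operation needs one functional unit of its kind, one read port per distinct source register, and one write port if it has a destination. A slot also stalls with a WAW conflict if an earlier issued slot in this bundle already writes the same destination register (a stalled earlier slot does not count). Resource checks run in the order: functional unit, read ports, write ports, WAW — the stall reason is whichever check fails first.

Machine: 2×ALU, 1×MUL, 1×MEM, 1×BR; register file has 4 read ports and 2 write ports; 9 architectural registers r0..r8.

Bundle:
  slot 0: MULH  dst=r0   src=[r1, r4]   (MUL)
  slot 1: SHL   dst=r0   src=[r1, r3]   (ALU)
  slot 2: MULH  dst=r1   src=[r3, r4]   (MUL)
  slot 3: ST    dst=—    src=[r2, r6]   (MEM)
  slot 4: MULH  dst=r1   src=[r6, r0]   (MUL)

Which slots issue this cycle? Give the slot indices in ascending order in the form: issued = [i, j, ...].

issued = [0, 3]

slot 0 (MUL): ISSUE — free A2,Mu0,Ld1,B1 rp2 wp1
slot 1 (ALU): stall WAW — free A2,Mu0,Ld1,B1 rp2 wp1
slot 2 (MUL): stall FU — free A2,Mu0,Ld1,B1 rp2 wp1
slot 3 (MEM): ISSUE — free A2,Mu0,Ld0,B1 rp0 wp1
slot 4 (MUL): stall FU — free A2,Mu0,Ld0,B1 rp0 wp1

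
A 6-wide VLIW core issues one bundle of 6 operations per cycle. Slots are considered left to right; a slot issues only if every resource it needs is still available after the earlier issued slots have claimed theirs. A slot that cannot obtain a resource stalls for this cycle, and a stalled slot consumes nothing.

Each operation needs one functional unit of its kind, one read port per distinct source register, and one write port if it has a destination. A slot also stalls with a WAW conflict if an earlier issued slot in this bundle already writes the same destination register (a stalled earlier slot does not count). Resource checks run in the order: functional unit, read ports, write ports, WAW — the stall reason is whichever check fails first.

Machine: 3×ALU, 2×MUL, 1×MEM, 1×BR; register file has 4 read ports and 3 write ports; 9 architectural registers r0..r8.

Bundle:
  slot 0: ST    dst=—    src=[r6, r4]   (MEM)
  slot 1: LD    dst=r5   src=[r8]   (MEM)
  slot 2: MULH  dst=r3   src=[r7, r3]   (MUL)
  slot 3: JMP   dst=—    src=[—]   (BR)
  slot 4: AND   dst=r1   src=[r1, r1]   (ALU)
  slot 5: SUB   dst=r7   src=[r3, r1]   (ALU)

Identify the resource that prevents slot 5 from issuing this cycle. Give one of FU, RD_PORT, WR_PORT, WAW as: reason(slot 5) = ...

reason(slot 5) = RD_PORT

  0. MEM ⇒ go  {3A/2Mu/0Ld/1B | 2r 3w}
  1. MEM→r5 ⇒ no(FU)  {3A/2Mu/0Ld/1B | 2r 3w}
  2. MUL→r3 ⇒ go  {3A/1Mu/0Ld/1B | 0r 2w}
  3. BR ⇒ go  {3A/1Mu/0Ld/0B | 0r 2w}
  4. ALU→r1 ⇒ no(RD_PORT)  {3A/1Mu/0Ld/0B | 0r 2w}
  5. ALU→r7 ⇒ no(RD_PORT)  {3A/1Mu/0Ld/0B | 0r 2w}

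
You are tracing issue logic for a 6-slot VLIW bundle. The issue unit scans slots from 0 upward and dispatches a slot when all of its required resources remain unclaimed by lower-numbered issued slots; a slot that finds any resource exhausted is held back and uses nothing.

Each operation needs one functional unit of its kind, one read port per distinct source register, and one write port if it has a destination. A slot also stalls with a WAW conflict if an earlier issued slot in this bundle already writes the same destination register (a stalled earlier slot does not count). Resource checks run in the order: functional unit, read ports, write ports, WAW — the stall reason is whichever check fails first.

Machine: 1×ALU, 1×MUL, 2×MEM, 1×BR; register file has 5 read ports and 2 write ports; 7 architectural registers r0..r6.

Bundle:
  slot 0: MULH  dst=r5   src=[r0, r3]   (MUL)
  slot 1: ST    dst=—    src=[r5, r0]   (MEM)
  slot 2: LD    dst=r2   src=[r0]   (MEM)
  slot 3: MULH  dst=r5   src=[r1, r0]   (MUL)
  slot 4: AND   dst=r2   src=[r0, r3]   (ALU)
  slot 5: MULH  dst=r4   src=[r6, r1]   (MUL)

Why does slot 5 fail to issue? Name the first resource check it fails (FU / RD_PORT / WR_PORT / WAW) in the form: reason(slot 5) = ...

  0. MUL→r5 ⇒ go  {1A/0Mu/2Ld/1B | 3r 1w}
  1. MEM ⇒ go  {1A/0Mu/1Ld/1B | 1r 1w}
  2. MEM→r2 ⇒ go  {1A/0Mu/0Ld/1B | 0r 0w}
  3. MUL→r5 ⇒ no(FU)  {1A/0Mu/0Ld/1B | 0r 0w}
  4. ALU→r2 ⇒ no(RD_PORT)  {1A/0Mu/0Ld/1B | 0r 0w}
  5. MUL→r4 ⇒ no(FU)  {1A/0Mu/0Ld/1B | 0r 0w}

reason(slot 5) = FU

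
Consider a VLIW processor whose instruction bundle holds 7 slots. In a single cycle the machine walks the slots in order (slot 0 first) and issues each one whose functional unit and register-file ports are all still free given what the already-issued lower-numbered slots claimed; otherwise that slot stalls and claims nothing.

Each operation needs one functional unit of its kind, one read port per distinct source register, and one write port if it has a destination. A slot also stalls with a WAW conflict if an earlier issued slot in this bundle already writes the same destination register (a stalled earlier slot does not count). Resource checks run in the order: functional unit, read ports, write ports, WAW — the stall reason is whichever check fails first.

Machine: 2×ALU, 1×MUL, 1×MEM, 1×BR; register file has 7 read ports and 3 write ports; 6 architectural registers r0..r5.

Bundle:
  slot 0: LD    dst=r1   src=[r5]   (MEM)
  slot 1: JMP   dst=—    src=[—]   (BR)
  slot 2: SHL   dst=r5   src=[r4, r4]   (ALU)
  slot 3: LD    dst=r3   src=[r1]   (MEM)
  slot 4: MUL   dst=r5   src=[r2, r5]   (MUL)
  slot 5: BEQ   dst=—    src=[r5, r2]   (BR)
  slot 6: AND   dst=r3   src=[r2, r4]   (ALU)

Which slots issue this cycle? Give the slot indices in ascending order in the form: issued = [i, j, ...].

issued = [0, 1, 2, 6]

  0. MEM→r1 ⇒ go  {2A/1Mu/0Ld/1B | 6r 2w}
  1. BR ⇒ go  {2A/1Mu/0Ld/0B | 6r 2w}
  2. ALU→r5 ⇒ go  {1A/1Mu/0Ld/0B | 5r 1w}
  3. MEM→r3 ⇒ no(FU)  {1A/1Mu/0Ld/0B | 5r 1w}
  4. MUL→r5 ⇒ no(WAW)  {1A/1Mu/0Ld/0B | 5r 1w}
  5. BR ⇒ no(FU)  {1A/1Mu/0Ld/0B | 5r 1w}
  6. ALU→r3 ⇒ go  {0A/1Mu/0Ld/0B | 3r 0w}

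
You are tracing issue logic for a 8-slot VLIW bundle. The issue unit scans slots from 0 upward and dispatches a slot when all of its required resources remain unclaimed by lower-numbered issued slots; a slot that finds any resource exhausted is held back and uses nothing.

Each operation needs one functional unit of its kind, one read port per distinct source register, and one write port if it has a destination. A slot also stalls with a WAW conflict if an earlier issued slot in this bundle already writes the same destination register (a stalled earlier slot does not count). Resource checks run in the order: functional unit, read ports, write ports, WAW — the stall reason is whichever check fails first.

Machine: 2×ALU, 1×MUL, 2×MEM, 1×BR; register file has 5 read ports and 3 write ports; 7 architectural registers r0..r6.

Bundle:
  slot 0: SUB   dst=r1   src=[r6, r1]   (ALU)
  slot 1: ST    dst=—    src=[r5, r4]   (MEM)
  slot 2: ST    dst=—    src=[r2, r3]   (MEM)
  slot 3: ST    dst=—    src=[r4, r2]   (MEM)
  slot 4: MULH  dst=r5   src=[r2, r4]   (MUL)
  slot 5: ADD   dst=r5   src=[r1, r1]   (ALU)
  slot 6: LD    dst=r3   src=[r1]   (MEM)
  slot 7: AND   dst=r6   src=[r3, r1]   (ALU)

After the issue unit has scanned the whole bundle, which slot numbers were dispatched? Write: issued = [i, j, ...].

issued = [0, 1, 5]

slot 0 (ALU): ISSUE — free A1,Mu1,Ld2,B1 rp3 wp2
slot 1 (MEM): ISSUE — free A1,Mu1,Ld1,B1 rp1 wp2
slot 2 (MEM): stall RD_PORT — free A1,Mu1,Ld1,B1 rp1 wp2
slot 3 (MEM): stall RD_PORT — free A1,Mu1,Ld1,B1 rp1 wp2
slot 4 (MUL): stall RD_PORT — free A1,Mu1,Ld1,B1 rp1 wp2
slot 5 (ALU): ISSUE — free A0,Mu1,Ld1,B1 rp0 wp1
slot 6 (MEM): stall RD_PORT — free A0,Mu1,Ld1,B1 rp0 wp1
slot 7 (ALU): stall FU — free A0,Mu1,Ld1,B1 rp0 wp1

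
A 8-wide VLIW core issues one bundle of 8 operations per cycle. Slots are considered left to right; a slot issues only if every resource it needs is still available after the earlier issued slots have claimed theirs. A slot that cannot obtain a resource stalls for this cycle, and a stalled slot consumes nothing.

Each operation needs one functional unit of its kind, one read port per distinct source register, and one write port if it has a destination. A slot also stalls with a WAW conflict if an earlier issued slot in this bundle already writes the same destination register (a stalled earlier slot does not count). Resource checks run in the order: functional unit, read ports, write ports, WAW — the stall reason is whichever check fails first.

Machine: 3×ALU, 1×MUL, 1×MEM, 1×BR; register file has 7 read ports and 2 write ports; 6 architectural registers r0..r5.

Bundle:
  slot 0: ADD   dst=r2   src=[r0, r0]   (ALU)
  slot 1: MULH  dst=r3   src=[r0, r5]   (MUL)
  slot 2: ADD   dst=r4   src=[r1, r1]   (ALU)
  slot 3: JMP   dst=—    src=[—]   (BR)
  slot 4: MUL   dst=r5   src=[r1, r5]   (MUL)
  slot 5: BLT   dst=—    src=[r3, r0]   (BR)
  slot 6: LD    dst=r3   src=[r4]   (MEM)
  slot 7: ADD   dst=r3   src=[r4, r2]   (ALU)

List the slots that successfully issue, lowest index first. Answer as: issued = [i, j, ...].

issued = [0, 1, 3]

[0] ALU needs rd=1 wr=1: ok; after: ALU=2 MUL=1 MEM=1 BR=1, R=6, W=1
[1] MUL needs rd=2 wr=1: ok; after: ALU=2 MUL=0 MEM=1 BR=1, R=4, W=0
[2] ALU needs rd=1 wr=1: WR_PORT; after: ALU=2 MUL=0 MEM=1 BR=1, R=4, W=0
[3] BR needs rd=0 wr=0: ok; after: ALU=2 MUL=0 MEM=1 BR=0, R=4, W=0
[4] MUL needs rd=2 wr=1: FU; after: ALU=2 MUL=0 MEM=1 BR=0, R=4, W=0
[5] BR needs rd=2 wr=0: FU; after: ALU=2 MUL=0 MEM=1 BR=0, R=4, W=0
[6] MEM needs rd=1 wr=1: WR_PORT; after: ALU=2 MUL=0 MEM=1 BR=0, R=4, W=0
[7] ALU needs rd=2 wr=1: WR_PORT; after: ALU=2 MUL=0 MEM=1 BR=0, R=4, W=0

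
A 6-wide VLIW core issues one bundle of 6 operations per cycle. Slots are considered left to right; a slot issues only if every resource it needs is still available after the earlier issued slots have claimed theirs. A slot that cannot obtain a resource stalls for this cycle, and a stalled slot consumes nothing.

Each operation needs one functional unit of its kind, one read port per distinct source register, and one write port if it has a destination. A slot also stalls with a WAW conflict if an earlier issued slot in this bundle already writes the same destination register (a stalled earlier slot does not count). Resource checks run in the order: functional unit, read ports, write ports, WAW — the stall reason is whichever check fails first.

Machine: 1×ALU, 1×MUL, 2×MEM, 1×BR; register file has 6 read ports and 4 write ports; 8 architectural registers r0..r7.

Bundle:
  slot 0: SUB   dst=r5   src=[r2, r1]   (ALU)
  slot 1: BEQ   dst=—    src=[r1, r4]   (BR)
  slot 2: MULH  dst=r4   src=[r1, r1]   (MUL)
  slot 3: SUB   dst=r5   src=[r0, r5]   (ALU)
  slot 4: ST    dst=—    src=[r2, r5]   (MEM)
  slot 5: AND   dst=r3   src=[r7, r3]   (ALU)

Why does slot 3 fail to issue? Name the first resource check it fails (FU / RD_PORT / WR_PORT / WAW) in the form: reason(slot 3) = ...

reason(slot 3) = FU

slot 0 (ALU): ISSUE — free A0,Mu1,Ld2,B1 rp4 wp3
slot 1 (BR): ISSUE — free A0,Mu1,Ld2,B0 rp2 wp3
slot 2 (MUL): ISSUE — free A0,Mu0,Ld2,B0 rp1 wp2
slot 3 (ALU): stall FU — free A0,Mu0,Ld2,B0 rp1 wp2
slot 4 (MEM): stall RD_PORT — free A0,Mu0,Ld2,B0 rp1 wp2
slot 5 (ALU): stall FU — free A0,Mu0,Ld2,B0 rp1 wp2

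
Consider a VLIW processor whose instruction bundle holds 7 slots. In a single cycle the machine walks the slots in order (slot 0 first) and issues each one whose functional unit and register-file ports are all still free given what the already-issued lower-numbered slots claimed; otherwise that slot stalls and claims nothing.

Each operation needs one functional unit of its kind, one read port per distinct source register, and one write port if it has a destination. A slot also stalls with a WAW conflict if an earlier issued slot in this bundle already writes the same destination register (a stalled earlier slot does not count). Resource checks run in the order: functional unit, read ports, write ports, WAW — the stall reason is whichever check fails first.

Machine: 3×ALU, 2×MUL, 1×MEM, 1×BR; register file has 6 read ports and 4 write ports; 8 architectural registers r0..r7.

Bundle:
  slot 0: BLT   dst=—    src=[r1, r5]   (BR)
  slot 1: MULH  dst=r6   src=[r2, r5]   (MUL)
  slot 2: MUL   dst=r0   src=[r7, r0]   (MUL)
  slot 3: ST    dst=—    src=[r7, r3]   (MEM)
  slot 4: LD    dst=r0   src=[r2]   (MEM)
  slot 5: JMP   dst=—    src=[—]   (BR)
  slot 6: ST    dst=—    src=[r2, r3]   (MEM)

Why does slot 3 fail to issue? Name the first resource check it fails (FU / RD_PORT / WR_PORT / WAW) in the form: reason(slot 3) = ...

slot 0 (BR): ISSUE — free A3,Mu2,Ld1,B0 rp4 wp4
slot 1 (MUL): ISSUE — free A3,Mu1,Ld1,B0 rp2 wp3
slot 2 (MUL): ISSUE — free A3,Mu0,Ld1,B0 rp0 wp2
slot 3 (MEM): stall RD_PORT — free A3,Mu0,Ld1,B0 rp0 wp2
slot 4 (MEM): stall RD_PORT — free A3,Mu0,Ld1,B0 rp0 wp2
slot 5 (BR): stall FU — free A3,Mu0,Ld1,B0 rp0 wp2
slot 6 (MEM): stall RD_PORT — free A3,Mu0,Ld1,B0 rp0 wp2

reason(slot 3) = RD_PORT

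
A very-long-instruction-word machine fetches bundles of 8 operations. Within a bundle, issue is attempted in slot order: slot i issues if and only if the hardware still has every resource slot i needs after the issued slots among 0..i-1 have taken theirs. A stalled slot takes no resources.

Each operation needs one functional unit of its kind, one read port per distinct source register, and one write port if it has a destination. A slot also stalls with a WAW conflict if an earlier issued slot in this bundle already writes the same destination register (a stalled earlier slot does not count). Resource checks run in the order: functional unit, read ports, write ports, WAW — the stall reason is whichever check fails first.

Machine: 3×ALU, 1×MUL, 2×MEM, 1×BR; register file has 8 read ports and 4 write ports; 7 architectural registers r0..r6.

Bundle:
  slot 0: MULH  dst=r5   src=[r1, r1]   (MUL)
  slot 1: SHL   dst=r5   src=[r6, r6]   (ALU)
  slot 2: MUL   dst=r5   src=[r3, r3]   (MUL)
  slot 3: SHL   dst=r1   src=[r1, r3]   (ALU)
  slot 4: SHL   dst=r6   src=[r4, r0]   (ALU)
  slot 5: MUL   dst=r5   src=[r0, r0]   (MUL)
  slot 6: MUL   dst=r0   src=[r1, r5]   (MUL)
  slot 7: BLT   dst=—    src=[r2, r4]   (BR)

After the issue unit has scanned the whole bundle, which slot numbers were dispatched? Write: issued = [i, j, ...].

  0. MUL→r5 ⇒ go  {3A/0Mu/2Ld/1B | 7r 3w}
  1. ALU→r5 ⇒ no(WAW)  {3A/0Mu/2Ld/1B | 7r 3w}
  2. MUL→r5 ⇒ no(FU)  {3A/0Mu/2Ld/1B | 7r 3w}
  3. ALU→r1 ⇒ go  {2A/0Mu/2Ld/1B | 5r 2w}
  4. ALU→r6 ⇒ go  {1A/0Mu/2Ld/1B | 3r 1w}
  5. MUL→r5 ⇒ no(FU)  {1A/0Mu/2Ld/1B | 3r 1w}
  6. MUL→r0 ⇒ no(FU)  {1A/0Mu/2Ld/1B | 3r 1w}
  7. BR ⇒ go  {1A/0Mu/2Ld/0B | 1r 1w}

issued = [0, 3, 4, 7]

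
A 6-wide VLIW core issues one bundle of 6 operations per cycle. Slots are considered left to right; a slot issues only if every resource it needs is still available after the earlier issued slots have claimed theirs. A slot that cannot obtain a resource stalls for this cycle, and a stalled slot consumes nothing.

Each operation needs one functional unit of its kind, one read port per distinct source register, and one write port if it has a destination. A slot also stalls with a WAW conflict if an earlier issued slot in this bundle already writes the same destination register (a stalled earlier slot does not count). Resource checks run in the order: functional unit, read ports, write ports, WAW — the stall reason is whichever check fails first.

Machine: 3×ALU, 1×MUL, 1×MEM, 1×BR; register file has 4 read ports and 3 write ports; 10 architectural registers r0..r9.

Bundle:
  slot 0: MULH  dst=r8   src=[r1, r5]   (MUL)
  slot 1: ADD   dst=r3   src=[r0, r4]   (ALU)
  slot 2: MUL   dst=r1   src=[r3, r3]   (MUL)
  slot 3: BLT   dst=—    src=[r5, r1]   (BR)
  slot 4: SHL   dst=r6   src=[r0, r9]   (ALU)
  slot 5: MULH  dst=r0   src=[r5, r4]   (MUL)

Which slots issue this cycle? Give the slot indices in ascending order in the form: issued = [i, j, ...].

#0 MUL src=r1,r5 dispatched  <A:3 Mu:0 Ld:1 B:1 rd:2 wr:2>
#1 ALU src=r0,r4 dispatched  <A:2 Mu:0 Ld:1 B:1 rd:0 wr:1>
#2 MUL src=r3,r3 held:FU  <A:2 Mu:0 Ld:1 B:1 rd:0 wr:1>
#3 BR src=r5,r1 held:RD_PORT  <A:2 Mu:0 Ld:1 B:1 rd:0 wr:1>
#4 ALU src=r0,r9 held:RD_PORT  <A:2 Mu:0 Ld:1 B:1 rd:0 wr:1>
#5 MUL src=r5,r4 held:FU  <A:2 Mu:0 Ld:1 B:1 rd:0 wr:1>

issued = [0, 1]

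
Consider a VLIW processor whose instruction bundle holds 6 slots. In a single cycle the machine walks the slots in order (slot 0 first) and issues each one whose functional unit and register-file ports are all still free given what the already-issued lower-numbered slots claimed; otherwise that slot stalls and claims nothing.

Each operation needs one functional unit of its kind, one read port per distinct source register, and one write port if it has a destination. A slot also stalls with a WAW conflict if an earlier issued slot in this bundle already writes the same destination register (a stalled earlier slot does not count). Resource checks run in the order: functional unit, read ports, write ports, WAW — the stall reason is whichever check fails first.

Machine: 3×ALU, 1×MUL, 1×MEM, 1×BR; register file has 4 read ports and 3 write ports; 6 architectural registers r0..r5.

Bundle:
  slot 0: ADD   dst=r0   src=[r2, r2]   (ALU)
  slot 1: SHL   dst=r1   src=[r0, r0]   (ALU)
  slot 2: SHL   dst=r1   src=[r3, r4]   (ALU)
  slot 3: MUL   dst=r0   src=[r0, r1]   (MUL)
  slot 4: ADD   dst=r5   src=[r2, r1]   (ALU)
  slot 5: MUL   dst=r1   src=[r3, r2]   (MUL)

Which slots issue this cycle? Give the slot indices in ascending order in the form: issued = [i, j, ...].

issued = [0, 1, 4]

  0. ALU→r0 ⇒ go  {2A/1Mu/1Ld/1B | 3r 2w}
  1. ALU→r1 ⇒ go  {1A/1Mu/1Ld/1B | 2r 1w}
  2. ALU→r1 ⇒ no(WAW)  {1A/1Mu/1Ld/1B | 2r 1w}
  3. MUL→r0 ⇒ no(WAW)  {1A/1Mu/1Ld/1B | 2r 1w}
  4. ALU→r5 ⇒ go  {0A/1Mu/1Ld/1B | 0r 0w}
  5. MUL→r1 ⇒ no(RD_PORT)  {0A/1Mu/1Ld/1B | 0r 0w}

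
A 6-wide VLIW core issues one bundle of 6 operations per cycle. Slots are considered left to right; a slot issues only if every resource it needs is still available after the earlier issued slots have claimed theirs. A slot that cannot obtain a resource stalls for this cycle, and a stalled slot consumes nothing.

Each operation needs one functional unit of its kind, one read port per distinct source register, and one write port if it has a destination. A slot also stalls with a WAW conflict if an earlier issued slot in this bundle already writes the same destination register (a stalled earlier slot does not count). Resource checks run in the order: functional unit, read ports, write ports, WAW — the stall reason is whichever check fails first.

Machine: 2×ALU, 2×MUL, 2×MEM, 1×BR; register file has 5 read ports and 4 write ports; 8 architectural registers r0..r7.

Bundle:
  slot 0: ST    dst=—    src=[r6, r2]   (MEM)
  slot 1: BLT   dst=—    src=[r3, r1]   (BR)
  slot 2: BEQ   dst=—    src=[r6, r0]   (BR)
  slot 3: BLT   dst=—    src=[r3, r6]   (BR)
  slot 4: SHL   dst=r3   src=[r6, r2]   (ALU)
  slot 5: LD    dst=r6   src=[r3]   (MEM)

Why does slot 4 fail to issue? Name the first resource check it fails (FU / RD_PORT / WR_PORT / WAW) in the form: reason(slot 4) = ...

slot 0 (MEM): ISSUE — free A2,Mu2,Ld1,B1 rp3 wp4
slot 1 (BR): ISSUE — free A2,Mu2,Ld1,B0 rp1 wp4
slot 2 (BR): stall FU — free A2,Mu2,Ld1,B0 rp1 wp4
slot 3 (BR): stall FU — free A2,Mu2,Ld1,B0 rp1 wp4
slot 4 (ALU): stall RD_PORT — free A2,Mu2,Ld1,B0 rp1 wp4
slot 5 (MEM): ISSUE — free A2,Mu2,Ld0,B0 rp0 wp3

reason(slot 4) = RD_PORT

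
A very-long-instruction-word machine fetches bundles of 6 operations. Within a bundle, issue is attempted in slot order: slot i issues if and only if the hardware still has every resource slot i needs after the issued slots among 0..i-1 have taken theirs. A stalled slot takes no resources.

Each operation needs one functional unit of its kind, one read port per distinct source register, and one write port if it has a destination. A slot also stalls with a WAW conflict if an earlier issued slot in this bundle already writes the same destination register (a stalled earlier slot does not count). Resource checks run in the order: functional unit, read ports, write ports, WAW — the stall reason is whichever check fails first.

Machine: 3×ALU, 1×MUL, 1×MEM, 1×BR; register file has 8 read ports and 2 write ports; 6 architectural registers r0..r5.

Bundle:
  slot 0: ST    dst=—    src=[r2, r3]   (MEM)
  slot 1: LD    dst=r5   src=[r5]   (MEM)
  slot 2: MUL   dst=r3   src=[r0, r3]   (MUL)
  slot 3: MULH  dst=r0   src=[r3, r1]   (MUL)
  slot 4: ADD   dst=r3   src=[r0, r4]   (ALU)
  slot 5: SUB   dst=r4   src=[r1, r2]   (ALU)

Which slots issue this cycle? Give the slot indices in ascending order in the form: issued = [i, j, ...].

#0 MEM src=r2,r3 dispatched  <A:3 Mu:1 Ld:0 B:1 rd:6 wr:2>
#1 MEM src=r5 held:FU  <A:3 Mu:1 Ld:0 B:1 rd:6 wr:2>
#2 MUL src=r0,r3 dispatched  <A:3 Mu:0 Ld:0 B:1 rd:4 wr:1>
#3 MUL src=r3,r1 held:FU  <A:3 Mu:0 Ld:0 B:1 rd:4 wr:1>
#4 ALU src=r0,r4 held:WAW  <A:3 Mu:0 Ld:0 B:1 rd:4 wr:1>
#5 ALU src=r1,r2 dispatched  <A:2 Mu:0 Ld:0 B:1 rd:2 wr:0>

issued = [0, 2, 5]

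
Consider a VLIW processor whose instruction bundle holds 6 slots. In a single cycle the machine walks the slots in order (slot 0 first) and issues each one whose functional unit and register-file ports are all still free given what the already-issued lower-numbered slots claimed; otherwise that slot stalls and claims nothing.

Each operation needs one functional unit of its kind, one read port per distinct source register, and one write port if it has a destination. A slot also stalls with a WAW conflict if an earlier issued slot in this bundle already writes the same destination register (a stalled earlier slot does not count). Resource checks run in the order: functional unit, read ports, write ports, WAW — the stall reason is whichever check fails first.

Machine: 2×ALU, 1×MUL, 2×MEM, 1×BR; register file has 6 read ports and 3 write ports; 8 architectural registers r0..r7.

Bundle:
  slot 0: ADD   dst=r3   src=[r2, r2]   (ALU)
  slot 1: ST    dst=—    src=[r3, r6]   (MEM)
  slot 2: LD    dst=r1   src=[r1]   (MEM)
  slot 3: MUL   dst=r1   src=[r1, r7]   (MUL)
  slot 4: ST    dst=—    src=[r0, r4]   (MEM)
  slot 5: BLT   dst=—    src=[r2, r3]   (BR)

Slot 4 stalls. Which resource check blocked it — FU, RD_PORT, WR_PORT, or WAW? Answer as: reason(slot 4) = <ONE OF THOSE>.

reason(slot 4) = FU

#0 ALU src=r2,r2 dispatched  <A:1 Mu:1 Ld:2 B:1 rd:5 wr:2>
#1 MEM src=r3,r6 dispatched  <A:1 Mu:1 Ld:1 B:1 rd:3 wr:2>
#2 MEM src=r1 dispatched  <A:1 Mu:1 Ld:0 B:1 rd:2 wr:1>
#3 MUL src=r1,r7 held:WAW  <A:1 Mu:1 Ld:0 B:1 rd:2 wr:1>
#4 MEM src=r0,r4 held:FU  <A:1 Mu:1 Ld:0 B:1 rd:2 wr:1>
#5 BR src=r2,r3 dispatched  <A:1 Mu:1 Ld:0 B:0 rd:0 wr:1>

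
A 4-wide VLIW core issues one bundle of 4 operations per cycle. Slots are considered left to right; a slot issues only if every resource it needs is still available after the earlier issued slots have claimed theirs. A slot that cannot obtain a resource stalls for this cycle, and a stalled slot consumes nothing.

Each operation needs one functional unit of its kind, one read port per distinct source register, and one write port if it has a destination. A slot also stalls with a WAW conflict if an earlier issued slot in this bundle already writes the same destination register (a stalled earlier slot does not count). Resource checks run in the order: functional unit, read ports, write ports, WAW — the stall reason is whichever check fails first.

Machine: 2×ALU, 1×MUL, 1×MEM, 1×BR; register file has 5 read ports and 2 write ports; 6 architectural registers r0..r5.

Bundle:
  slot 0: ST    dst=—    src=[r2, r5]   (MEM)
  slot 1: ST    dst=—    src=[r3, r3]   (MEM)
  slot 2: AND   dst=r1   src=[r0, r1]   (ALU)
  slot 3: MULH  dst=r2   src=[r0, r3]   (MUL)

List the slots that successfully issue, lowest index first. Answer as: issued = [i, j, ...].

  0. MEM ⇒ go  {2A/1Mu/0Ld/1B | 3r 2w}
  1. MEM ⇒ no(FU)  {2A/1Mu/0Ld/1B | 3r 2w}
  2. ALU→r1 ⇒ go  {1A/1Mu/0Ld/1B | 1r 1w}
  3. MUL→r2 ⇒ no(RD_PORT)  {1A/1Mu/0Ld/1B | 1r 1w}

issued = [0, 2]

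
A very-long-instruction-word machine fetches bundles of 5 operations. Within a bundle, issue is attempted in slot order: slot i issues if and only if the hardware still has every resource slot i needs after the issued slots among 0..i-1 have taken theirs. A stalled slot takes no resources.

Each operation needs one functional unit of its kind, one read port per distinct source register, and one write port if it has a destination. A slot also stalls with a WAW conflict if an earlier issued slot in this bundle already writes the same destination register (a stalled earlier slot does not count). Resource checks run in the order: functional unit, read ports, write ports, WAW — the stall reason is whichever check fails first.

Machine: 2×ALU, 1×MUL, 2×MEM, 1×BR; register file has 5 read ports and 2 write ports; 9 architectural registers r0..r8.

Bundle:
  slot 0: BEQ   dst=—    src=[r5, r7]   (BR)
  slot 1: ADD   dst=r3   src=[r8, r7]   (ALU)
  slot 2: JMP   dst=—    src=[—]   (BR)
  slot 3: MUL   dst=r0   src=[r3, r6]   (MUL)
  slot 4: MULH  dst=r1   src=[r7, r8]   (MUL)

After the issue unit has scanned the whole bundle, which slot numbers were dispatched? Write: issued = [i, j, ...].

[0] BR needs rd=2 wr=0: ok; after: ALU=2 MUL=1 MEM=2 BR=0, R=3, W=2
[1] ALU needs rd=2 wr=1: ok; after: ALU=1 MUL=1 MEM=2 BR=0, R=1, W=1
[2] BR needs rd=0 wr=0: FU; after: ALU=1 MUL=1 MEM=2 BR=0, R=1, W=1
[3] MUL needs rd=2 wr=1: RD_PORT; after: ALU=1 MUL=1 MEM=2 BR=0, R=1, W=1
[4] MUL needs rd=2 wr=1: RD_PORT; after: ALU=1 MUL=1 MEM=2 BR=0, R=1, W=1

issued = [0, 1]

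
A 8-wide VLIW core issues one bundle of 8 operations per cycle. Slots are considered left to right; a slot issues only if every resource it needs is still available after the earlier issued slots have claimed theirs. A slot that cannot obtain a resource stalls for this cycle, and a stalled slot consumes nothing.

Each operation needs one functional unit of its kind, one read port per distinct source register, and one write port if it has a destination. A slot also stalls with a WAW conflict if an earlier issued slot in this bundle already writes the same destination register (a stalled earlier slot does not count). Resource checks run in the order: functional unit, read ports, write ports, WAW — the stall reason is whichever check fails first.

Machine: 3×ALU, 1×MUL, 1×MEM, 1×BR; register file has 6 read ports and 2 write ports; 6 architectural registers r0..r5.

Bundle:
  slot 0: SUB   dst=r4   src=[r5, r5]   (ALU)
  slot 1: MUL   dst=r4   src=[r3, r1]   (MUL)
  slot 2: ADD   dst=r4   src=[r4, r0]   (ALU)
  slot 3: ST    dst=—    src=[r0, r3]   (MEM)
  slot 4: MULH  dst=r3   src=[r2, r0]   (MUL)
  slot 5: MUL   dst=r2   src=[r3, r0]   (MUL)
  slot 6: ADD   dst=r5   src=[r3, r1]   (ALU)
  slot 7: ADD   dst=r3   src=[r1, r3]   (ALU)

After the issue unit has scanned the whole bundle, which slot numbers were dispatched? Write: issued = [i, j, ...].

issued = [0, 3, 4]

slot 0 (ALU): ISSUE — free A2,Mu1,Ld1,B1 rp5 wp1
slot 1 (MUL): stall WAW — free A2,Mu1,Ld1,B1 rp5 wp1
slot 2 (ALU): stall WAW — free A2,Mu1,Ld1,B1 rp5 wp1
slot 3 (MEM): ISSUE — free A2,Mu1,Ld0,B1 rp3 wp1
slot 4 (MUL): ISSUE — free A2,Mu0,Ld0,B1 rp1 wp0
slot 5 (MUL): stall FU — free A2,Mu0,Ld0,B1 rp1 wp0
slot 6 (ALU): stall RD_PORT — free A2,Mu0,Ld0,B1 rp1 wp0
slot 7 (ALU): stall RD_PORT — free A2,Mu0,Ld0,B1 rp1 wp0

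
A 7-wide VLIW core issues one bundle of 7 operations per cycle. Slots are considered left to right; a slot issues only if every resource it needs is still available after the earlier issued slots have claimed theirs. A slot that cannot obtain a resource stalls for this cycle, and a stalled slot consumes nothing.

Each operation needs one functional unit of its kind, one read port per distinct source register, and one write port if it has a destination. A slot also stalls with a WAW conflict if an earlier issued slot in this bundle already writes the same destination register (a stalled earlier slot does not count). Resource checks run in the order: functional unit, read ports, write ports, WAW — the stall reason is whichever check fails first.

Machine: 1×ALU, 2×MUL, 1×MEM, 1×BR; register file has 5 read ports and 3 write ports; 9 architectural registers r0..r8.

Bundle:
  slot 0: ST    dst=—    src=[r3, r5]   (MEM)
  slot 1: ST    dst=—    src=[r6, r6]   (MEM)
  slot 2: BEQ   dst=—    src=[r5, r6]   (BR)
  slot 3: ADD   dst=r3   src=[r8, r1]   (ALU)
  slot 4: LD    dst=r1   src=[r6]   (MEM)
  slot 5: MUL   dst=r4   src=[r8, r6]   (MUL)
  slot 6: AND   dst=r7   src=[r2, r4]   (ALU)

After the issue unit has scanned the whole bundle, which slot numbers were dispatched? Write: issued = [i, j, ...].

issued = [0, 2]

#0 MEM src=r3,r5 dispatched  <A:1 Mu:2 Ld:0 B:1 rd:3 wr:3>
#1 MEM src=r6,r6 held:FU  <A:1 Mu:2 Ld:0 B:1 rd:3 wr:3>
#2 BR src=r5,r6 dispatched  <A:1 Mu:2 Ld:0 B:0 rd:1 wr:3>
#3 ALU src=r8,r1 held:RD_PORT  <A:1 Mu:2 Ld:0 B:0 rd:1 wr:3>
#4 MEM src=r6 held:FU  <A:1 Mu:2 Ld:0 B:0 rd:1 wr:3>
#5 MUL src=r8,r6 held:RD_PORT  <A:1 Mu:2 Ld:0 B:0 rd:1 wr:3>
#6 ALU src=r2,r4 held:RD_PORT  <A:1 Mu:2 Ld:0 B:0 rd:1 wr:3>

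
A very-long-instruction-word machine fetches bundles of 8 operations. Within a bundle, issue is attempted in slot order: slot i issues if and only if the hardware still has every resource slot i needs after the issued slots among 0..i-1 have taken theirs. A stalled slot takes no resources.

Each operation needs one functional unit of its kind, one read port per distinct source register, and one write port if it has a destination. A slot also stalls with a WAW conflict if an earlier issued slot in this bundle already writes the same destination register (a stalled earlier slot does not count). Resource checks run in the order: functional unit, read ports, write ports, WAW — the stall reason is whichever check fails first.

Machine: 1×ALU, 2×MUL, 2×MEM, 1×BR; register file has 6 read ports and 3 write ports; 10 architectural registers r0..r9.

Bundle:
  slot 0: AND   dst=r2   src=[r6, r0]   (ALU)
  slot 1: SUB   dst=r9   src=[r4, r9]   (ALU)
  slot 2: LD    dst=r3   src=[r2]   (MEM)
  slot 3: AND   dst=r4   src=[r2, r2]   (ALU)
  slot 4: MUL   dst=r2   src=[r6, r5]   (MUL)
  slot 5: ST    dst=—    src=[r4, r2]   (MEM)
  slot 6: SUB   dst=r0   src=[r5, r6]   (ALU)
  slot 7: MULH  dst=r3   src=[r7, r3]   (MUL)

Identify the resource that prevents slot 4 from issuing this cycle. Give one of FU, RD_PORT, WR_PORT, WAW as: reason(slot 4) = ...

reason(slot 4) = WAW

  0. ALU→r2 ⇒ go  {0A/2Mu/2Ld/1B | 4r 2w}
  1. ALU→r9 ⇒ no(FU)  {0A/2Mu/2Ld/1B | 4r 2w}
  2. MEM→r3 ⇒ go  {0A/2Mu/1Ld/1B | 3r 1w}
  3. ALU→r4 ⇒ no(FU)  {0A/2Mu/1Ld/1B | 3r 1w}
  4. MUL→r2 ⇒ no(WAW)  {0A/2Mu/1Ld/1B | 3r 1w}
  5. MEM ⇒ go  {0A/2Mu/0Ld/1B | 1r 1w}
  6. ALU→r0 ⇒ no(FU)  {0A/2Mu/0Ld/1B | 1r 1w}
  7. MUL→r3 ⇒ no(RD_PORT)  {0A/2Mu/0Ld/1B | 1r 1w}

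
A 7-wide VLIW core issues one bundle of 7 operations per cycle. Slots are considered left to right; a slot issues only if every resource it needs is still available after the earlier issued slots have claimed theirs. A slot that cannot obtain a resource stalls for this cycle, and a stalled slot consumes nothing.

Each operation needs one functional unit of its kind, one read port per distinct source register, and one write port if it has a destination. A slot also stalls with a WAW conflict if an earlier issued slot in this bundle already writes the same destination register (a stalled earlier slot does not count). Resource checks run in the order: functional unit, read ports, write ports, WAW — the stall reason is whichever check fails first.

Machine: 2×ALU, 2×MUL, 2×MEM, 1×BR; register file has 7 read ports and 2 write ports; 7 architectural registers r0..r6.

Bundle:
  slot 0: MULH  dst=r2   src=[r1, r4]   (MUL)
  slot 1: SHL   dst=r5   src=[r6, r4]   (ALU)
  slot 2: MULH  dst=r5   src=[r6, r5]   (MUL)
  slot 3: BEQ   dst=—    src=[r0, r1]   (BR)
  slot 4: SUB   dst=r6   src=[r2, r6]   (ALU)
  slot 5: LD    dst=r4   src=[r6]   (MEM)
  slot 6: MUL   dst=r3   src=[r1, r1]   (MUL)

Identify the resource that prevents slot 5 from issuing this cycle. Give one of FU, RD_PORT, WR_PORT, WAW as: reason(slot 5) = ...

  0. MUL→r2 ⇒ go  {2A/1Mu/2Ld/1B | 5r 1w}
  1. ALU→r5 ⇒ go  {1A/1Mu/2Ld/1B | 3r 0w}
  2. MUL→r5 ⇒ no(WR_PORT)  {1A/1Mu/2Ld/1B | 3r 0w}
  3. BR ⇒ go  {1A/1Mu/2Ld/0B | 1r 0w}
  4. ALU→r6 ⇒ no(RD_PORT)  {1A/1Mu/2Ld/0B | 1r 0w}
  5. MEM→r4 ⇒ no(WR_PORT)  {1A/1Mu/2Ld/0B | 1r 0w}
  6. MUL→r3 ⇒ no(WR_PORT)  {1A/1Mu/2Ld/0B | 1r 0w}

reason(slot 5) = WR_PORT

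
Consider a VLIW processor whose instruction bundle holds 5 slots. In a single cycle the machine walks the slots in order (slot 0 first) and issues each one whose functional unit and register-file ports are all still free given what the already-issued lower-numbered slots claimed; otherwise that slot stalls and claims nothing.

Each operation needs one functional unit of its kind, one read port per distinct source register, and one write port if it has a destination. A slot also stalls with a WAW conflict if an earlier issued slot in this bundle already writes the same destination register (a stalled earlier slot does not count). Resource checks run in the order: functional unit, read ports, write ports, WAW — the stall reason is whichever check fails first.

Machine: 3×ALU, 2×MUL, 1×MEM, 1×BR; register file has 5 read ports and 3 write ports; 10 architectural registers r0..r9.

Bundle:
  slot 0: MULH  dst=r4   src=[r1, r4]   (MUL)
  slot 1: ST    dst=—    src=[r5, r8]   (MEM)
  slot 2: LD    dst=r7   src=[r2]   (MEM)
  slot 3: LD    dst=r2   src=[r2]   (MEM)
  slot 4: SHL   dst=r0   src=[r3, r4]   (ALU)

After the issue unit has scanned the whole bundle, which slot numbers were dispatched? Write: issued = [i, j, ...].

  0. MUL→r4 ⇒ go  {3A/1Mu/1Ld/1B | 3r 2w}
  1. MEM ⇒ go  {3A/1Mu/0Ld/1B | 1r 2w}
  2. MEM→r7 ⇒ no(FU)  {3A/1Mu/0Ld/1B | 1r 2w}
  3. MEM→r2 ⇒ no(FU)  {3A/1Mu/0Ld/1B | 1r 2w}
  4. ALU→r0 ⇒ no(RD_PORT)  {3A/1Mu/0Ld/1B | 1r 2w}

issued = [0, 1]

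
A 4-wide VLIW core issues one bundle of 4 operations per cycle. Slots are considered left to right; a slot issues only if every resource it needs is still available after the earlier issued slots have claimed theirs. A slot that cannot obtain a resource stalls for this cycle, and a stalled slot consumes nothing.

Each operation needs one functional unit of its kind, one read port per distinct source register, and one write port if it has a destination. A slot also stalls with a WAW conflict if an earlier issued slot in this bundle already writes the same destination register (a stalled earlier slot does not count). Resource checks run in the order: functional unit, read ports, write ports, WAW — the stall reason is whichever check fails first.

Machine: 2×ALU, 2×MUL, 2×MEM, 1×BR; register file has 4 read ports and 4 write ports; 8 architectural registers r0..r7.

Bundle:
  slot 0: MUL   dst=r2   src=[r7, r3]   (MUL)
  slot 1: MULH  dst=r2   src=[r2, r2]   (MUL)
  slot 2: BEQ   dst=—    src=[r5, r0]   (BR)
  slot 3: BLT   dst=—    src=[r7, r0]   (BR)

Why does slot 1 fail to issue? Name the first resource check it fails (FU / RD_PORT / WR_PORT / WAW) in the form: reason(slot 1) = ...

slot 0 (MUL): ISSUE — free A2,Mu1,Ld2,B1 rp2 wp3
slot 1 (MUL): stall WAW — free A2,Mu1,Ld2,B1 rp2 wp3
slot 2 (BR): ISSUE — free A2,Mu1,Ld2,B0 rp0 wp3
slot 3 (BR): stall FU — free A2,Mu1,Ld2,B0 rp0 wp3

reason(slot 1) = WAW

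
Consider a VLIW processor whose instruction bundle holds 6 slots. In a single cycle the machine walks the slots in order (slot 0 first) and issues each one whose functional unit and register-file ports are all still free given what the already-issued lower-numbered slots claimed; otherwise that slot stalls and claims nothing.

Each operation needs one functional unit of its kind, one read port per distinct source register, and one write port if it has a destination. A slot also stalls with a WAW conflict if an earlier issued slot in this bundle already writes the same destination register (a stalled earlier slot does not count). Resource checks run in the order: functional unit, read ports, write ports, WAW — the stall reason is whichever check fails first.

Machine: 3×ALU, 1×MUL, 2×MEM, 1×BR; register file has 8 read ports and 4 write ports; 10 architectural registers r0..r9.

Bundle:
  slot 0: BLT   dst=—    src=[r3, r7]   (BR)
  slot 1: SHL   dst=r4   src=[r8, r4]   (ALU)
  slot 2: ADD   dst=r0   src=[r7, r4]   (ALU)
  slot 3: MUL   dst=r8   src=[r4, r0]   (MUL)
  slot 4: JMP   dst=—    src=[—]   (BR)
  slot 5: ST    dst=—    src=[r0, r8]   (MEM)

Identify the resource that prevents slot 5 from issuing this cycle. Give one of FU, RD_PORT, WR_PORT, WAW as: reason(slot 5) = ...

reason(slot 5) = RD_PORT

  0. BR ⇒ go  {3A/1Mu/2Ld/0B | 6r 4w}
  1. ALU→r4 ⇒ go  {2A/1Mu/2Ld/0B | 4r 3w}
  2. ALU→r0 ⇒ go  {1A/1Mu/2Ld/0B | 2r 2w}
  3. MUL→r8 ⇒ go  {1A/0Mu/2Ld/0B | 0r 1w}
  4. BR ⇒ no(FU)  {1A/0Mu/2Ld/0B | 0r 1w}
  5. MEM ⇒ no(RD_PORT)  {1A/0Mu/2Ld/0B | 0r 1w}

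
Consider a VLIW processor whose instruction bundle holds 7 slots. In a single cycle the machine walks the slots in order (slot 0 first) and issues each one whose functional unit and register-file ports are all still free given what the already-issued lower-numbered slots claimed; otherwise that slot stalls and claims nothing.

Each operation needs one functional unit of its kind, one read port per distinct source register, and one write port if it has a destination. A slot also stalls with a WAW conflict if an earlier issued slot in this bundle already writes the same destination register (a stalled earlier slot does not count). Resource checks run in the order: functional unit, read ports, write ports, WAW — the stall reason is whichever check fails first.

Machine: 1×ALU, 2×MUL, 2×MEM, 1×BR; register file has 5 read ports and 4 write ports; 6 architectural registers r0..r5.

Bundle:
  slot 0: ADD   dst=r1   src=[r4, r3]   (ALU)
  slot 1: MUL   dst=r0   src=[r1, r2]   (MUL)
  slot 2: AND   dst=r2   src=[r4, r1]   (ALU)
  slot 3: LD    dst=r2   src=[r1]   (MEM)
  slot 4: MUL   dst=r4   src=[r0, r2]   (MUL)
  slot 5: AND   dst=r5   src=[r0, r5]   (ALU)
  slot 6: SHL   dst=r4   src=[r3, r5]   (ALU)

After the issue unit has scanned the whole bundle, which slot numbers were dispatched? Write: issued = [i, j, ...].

issued = [0, 1, 3]

[0] ALU needs rd=2 wr=1: ok; after: ALU=0 MUL=2 MEM=2 BR=1, R=3, W=3
[1] MUL needs rd=2 wr=1: ok; after: ALU=0 MUL=1 MEM=2 BR=1, R=1, W=2
[2] ALU needs rd=2 wr=1: FU; after: ALU=0 MUL=1 MEM=2 BR=1, R=1, W=2
[3] MEM needs rd=1 wr=1: ok; after: ALU=0 MUL=1 MEM=1 BR=1, R=0, W=1
[4] MUL needs rd=2 wr=1: RD_PORT; after: ALU=0 MUL=1 MEM=1 BR=1, R=0, W=1
[5] ALU needs rd=2 wr=1: FU; after: ALU=0 MUL=1 MEM=1 BR=1, R=0, W=1
[6] ALU needs rd=2 wr=1: FU; after: ALU=0 MUL=1 MEM=1 BR=1, R=0, W=1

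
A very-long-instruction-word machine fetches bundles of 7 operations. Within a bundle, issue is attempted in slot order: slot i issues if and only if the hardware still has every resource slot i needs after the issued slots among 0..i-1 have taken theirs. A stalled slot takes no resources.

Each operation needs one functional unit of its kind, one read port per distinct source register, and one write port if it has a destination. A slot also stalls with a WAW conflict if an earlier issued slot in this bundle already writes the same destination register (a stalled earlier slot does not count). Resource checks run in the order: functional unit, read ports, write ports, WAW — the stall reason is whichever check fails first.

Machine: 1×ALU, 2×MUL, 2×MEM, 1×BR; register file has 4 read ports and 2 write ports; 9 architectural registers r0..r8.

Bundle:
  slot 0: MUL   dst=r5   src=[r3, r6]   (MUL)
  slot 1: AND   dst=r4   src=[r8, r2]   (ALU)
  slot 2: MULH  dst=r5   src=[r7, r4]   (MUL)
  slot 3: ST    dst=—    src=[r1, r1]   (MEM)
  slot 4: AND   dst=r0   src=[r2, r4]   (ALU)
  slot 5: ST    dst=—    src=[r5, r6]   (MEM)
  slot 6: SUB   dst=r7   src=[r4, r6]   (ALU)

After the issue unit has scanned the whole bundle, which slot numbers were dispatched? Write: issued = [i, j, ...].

issued = [0, 1]

  0. MUL→r5 ⇒ go  {1A/1Mu/2Ld/1B | 2r 1w}
  1. ALU→r4 ⇒ go  {0A/1Mu/2Ld/1B | 0r 0w}
  2. MUL→r5 ⇒ no(RD_PORT)  {0A/1Mu/2Ld/1B | 0r 0w}
  3. MEM ⇒ no(RD_PORT)  {0A/1Mu/2Ld/1B | 0r 0w}
  4. ALU→r0 ⇒ no(FU)  {0A/1Mu/2Ld/1B | 0r 0w}
  5. MEM ⇒ no(RD_PORT)  {0A/1Mu/2Ld/1B | 0r 0w}
  6. ALU→r7 ⇒ no(FU)  {0A/1Mu/2Ld/1B | 0r 0w}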